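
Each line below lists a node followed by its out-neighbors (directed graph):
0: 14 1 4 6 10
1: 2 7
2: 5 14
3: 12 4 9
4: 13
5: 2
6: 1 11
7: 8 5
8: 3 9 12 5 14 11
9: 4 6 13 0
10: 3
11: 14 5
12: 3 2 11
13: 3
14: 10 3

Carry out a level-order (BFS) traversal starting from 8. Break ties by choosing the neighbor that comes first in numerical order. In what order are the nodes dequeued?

Visit 8; enqueue 3, 5, 9, 11, 12, 14 → queue [3, 5, 9, 11, 12, 14]
Visit 3; enqueue 4 → queue [5, 9, 11, 12, 14, 4]
Visit 5; enqueue 2 → queue [9, 11, 12, 14, 4, 2]
Visit 9; enqueue 0, 6, 13 → queue [11, 12, 14, 4, 2, 0, 6, 13]
Visit 11 → queue [12, 14, 4, 2, 0, 6, 13]
Visit 12 → queue [14, 4, 2, 0, 6, 13]
Visit 14; enqueue 10 → queue [4, 2, 0, 6, 13, 10]
Visit 4 → queue [2, 0, 6, 13, 10]
Visit 2 → queue [0, 6, 13, 10]
Visit 0; enqueue 1 → queue [6, 13, 10, 1]
Visit 6 → queue [13, 10, 1]
Visit 13 → queue [10, 1]
Visit 10 → queue [1]
Visit 1; enqueue 7 → queue [7]
Visit 7 → queue []

8, 3, 5, 9, 11, 12, 14, 4, 2, 0, 6, 13, 10, 1, 7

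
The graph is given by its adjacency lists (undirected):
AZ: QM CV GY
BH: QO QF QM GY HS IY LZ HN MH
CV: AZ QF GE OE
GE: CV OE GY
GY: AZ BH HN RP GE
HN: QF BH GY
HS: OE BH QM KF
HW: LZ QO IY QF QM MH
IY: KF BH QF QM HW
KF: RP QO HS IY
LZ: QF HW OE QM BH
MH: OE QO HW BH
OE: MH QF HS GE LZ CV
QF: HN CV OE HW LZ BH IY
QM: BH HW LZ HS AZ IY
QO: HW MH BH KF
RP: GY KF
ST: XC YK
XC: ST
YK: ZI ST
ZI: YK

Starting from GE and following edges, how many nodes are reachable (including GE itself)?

BFS from GE visits: GE, CV, GY, OE, AZ, QF, BH, HN, RP, HS, LZ, MH, QM, HW, IY, QO, KF
Reachable nodes: 17 of 21 total.

17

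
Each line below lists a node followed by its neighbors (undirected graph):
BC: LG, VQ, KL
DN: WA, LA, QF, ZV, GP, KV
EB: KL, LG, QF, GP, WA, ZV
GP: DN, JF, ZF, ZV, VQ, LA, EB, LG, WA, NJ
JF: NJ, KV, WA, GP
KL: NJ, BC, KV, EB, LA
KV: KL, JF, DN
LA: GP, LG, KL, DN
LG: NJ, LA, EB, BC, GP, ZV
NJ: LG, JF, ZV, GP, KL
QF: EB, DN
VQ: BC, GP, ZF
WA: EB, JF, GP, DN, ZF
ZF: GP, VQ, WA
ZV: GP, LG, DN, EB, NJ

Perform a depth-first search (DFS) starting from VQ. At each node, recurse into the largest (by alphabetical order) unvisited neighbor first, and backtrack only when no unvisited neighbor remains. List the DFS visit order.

VQ → ZF → WA → JF → NJ → ZV → LG → LA → KL → KV → DN → QF → EB → GP → BC

Visit VQ
VQ → ZF
ZF → WA
WA → JF
JF → NJ
NJ → ZV
ZV → LG
LG → LA
LA → KL
KL → KV
KV → DN
DN → QF
QF → EB
EB → GP
KL → BC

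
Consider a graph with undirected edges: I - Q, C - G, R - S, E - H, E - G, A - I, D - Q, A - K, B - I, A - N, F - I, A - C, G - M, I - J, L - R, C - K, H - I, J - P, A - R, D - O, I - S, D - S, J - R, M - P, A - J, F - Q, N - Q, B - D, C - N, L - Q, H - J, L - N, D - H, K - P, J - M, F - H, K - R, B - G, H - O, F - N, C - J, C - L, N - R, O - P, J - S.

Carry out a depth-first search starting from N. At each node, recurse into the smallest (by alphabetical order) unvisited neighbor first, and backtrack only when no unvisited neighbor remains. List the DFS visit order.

Visit N
N → A
A → C
C → G
G → B
B → D
D → H
H → E
H → F
F → I
I → J
J → M
M → P
P → K
K → R
R → L
L → Q
R → S
P → O

N, A, C, G, B, D, H, E, F, I, J, M, P, K, R, L, Q, S, O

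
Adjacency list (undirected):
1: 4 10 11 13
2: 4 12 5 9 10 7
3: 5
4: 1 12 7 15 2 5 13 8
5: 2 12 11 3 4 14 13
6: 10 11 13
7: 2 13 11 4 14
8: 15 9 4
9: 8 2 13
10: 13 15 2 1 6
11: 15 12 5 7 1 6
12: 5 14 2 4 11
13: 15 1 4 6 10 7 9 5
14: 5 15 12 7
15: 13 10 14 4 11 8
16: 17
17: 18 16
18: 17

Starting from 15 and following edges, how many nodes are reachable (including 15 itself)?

15

BFS from 15 visits: 15, 14, 13, 11, 10, 8, 4, 12, 7, 5, 9, 6, 1, 2, 3
Reachable nodes: 15 of 18 total.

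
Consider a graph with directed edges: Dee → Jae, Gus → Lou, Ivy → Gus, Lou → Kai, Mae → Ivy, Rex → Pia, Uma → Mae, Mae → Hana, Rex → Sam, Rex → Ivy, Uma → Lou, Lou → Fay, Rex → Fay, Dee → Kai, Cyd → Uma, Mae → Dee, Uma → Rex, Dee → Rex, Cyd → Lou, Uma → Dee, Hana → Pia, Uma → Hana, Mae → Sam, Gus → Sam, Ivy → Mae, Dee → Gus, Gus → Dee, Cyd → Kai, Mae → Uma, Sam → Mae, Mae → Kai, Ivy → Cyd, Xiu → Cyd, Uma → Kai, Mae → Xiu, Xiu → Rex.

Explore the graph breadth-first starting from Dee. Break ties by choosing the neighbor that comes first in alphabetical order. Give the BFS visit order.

Visit Dee; enqueue Gus, Jae, Kai, Rex → queue [Gus, Jae, Kai, Rex]
Visit Gus; enqueue Lou, Sam → queue [Jae, Kai, Rex, Lou, Sam]
Visit Jae → queue [Kai, Rex, Lou, Sam]
Visit Kai → queue [Rex, Lou, Sam]
Visit Rex; enqueue Fay, Ivy, Pia → queue [Lou, Sam, Fay, Ivy, Pia]
Visit Lou → queue [Sam, Fay, Ivy, Pia]
Visit Sam; enqueue Mae → queue [Fay, Ivy, Pia, Mae]
Visit Fay → queue [Ivy, Pia, Mae]
Visit Ivy; enqueue Cyd → queue [Pia, Mae, Cyd]
Visit Pia → queue [Mae, Cyd]
Visit Mae; enqueue Hana, Uma, Xiu → queue [Cyd, Hana, Uma, Xiu]
Visit Cyd → queue [Hana, Uma, Xiu]
Visit Hana → queue [Uma, Xiu]
Visit Uma → queue [Xiu]
Visit Xiu → queue []

Dee → Gus → Jae → Kai → Rex → Lou → Sam → Fay → Ivy → Pia → Mae → Cyd → Hana → Uma → Xiu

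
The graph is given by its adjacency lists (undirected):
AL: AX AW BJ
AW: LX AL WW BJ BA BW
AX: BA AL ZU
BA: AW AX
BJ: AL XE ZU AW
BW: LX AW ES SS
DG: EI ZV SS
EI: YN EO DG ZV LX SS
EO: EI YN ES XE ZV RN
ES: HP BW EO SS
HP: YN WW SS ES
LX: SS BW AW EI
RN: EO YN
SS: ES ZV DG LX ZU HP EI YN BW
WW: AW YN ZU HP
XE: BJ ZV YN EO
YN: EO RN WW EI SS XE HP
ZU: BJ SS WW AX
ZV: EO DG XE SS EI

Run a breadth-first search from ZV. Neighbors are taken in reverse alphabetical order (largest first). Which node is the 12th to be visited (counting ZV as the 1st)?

Visit ZV; enqueue XE, SS, EO, EI, DG → queue [XE, SS, EO, EI, DG]
Visit XE; enqueue YN, BJ → queue [SS, EO, EI, DG, YN, BJ]
Visit SS; enqueue ZU, LX, HP, ES, BW → queue [EO, EI, DG, YN, BJ, ZU, LX, HP, ES, BW]
Visit EO; enqueue RN → queue [EI, DG, YN, BJ, ZU, LX, HP, ES, BW, RN]
Visit EI → queue [DG, YN, BJ, ZU, LX, HP, ES, BW, RN]
Visit DG → queue [YN, BJ, ZU, LX, HP, ES, BW, RN]
Visit YN; enqueue WW → queue [BJ, ZU, LX, HP, ES, BW, RN, WW]
Visit BJ; enqueue AW, AL → queue [ZU, LX, HP, ES, BW, RN, WW, AW, AL]
Visit ZU; enqueue AX → queue [LX, HP, ES, BW, RN, WW, AW, AL, AX]
Visit LX → queue [HP, ES, BW, RN, WW, AW, AL, AX]
Visit HP → queue [ES, BW, RN, WW, AW, AL, AX]
Visit ES → queue [BW, RN, WW, AW, AL, AX]
Visit BW → queue [RN, WW, AW, AL, AX]
Visit RN → queue [WW, AW, AL, AX]
Visit WW → queue [AW, AL, AX]
Visit AW; enqueue BA → queue [AL, AX, BA]
Visit AL → queue [AX, BA]
Visit AX → queue [BA]
Visit BA → queue []

Visit order: ZV, XE, SS, EO, EI, DG, YN, BJ, ZU, LX, HP, ES, BW, RN, WW, AW, AL, AX, BA

ES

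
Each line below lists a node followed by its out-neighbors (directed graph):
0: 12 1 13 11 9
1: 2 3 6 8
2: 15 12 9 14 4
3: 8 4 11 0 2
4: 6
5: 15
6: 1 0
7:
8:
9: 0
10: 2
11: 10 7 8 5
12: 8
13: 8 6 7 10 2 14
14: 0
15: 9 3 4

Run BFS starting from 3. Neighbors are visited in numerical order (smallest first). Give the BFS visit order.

3, 0, 2, 4, 8, 11, 1, 9, 12, 13, 14, 15, 6, 5, 7, 10

Visit 3; enqueue 0, 2, 4, 8, 11 → queue [0, 2, 4, 8, 11]
Visit 0; enqueue 1, 9, 12, 13 → queue [2, 4, 8, 11, 1, 9, 12, 13]
Visit 2; enqueue 14, 15 → queue [4, 8, 11, 1, 9, 12, 13, 14, 15]
Visit 4; enqueue 6 → queue [8, 11, 1, 9, 12, 13, 14, 15, 6]
Visit 8 → queue [11, 1, 9, 12, 13, 14, 15, 6]
Visit 11; enqueue 5, 7, 10 → queue [1, 9, 12, 13, 14, 15, 6, 5, 7, 10]
Visit 1 → queue [9, 12, 13, 14, 15, 6, 5, 7, 10]
Visit 9 → queue [12, 13, 14, 15, 6, 5, 7, 10]
Visit 12 → queue [13, 14, 15, 6, 5, 7, 10]
Visit 13 → queue [14, 15, 6, 5, 7, 10]
Visit 14 → queue [15, 6, 5, 7, 10]
Visit 15 → queue [6, 5, 7, 10]
Visit 6 → queue [5, 7, 10]
Visit 5 → queue [7, 10]
Visit 7 → queue [10]
Visit 10 → queue []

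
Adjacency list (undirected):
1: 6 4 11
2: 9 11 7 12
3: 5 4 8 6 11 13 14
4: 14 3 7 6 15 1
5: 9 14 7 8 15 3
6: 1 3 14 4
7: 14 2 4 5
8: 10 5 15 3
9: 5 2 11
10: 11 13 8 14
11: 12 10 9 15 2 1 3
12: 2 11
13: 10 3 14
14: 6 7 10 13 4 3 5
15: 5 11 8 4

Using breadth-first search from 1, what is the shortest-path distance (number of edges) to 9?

2

Level 0: 1
Level 1: 4, 6, 11
Level 2: 2, 3, 7, 9, 10, 12, 14, 15
Level 3: 5, 8, 13
9 first appears at level 2.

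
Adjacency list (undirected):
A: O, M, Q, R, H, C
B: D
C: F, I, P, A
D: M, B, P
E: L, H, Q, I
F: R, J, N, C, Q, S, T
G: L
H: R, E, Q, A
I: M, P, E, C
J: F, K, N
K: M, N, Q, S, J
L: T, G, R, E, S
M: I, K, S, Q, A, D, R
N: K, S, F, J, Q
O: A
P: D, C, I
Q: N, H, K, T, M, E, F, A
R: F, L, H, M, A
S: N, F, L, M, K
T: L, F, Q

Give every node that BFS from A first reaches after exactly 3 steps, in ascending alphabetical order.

B, G, J

Level 0: A
Level 1: C, H, M, O, Q, R
Level 2: D, E, F, I, K, L, N, P, S, T
Level 3: B, G, J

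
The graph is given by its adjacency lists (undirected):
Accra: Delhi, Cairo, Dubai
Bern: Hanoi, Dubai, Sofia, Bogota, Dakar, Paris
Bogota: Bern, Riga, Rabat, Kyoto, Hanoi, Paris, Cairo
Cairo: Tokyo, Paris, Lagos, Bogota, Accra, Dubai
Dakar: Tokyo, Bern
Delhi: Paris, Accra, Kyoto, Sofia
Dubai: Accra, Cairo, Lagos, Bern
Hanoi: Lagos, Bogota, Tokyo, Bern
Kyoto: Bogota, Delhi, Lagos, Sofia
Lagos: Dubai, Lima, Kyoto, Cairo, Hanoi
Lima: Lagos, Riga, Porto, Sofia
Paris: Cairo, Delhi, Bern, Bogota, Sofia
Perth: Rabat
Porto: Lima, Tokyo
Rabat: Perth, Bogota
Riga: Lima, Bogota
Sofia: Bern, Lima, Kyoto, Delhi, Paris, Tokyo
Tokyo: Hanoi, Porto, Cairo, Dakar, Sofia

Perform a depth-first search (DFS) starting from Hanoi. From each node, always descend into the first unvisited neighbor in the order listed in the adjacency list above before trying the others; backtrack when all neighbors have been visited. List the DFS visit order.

Hanoi → Lagos → Dubai → Accra → Delhi → Paris → Cairo → Tokyo → Porto → Lima → Riga → Bogota → Bern → Sofia → Kyoto → Dakar → Rabat → Perth

Visit Hanoi
Hanoi → Lagos
Lagos → Dubai
Dubai → Accra
Accra → Delhi
Delhi → Paris
Paris → Cairo
Cairo → Tokyo
Tokyo → Porto
Porto → Lima
Lima → Riga
Riga → Bogota
Bogota → Bern
Bern → Sofia
Sofia → Kyoto
Bern → Dakar
Bogota → Rabat
Rabat → Perth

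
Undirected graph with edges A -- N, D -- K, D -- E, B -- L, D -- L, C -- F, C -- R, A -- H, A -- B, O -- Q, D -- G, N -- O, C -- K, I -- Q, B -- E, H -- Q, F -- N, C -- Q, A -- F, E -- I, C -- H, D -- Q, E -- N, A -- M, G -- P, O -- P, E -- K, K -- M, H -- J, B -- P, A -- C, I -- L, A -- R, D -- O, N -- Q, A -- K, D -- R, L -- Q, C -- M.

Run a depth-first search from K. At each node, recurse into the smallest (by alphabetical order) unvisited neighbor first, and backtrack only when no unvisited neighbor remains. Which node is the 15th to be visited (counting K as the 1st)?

I

Visit K
K → A
A → B
B → E
E → D
D → G
G → P
P → O
O → N
N → F
F → C
C → H
H → J
H → Q
Q → I
I → L
C → M
C → R

Visit order: K, A, B, E, D, G, P, O, N, F, C, H, J, Q, I, L, M, R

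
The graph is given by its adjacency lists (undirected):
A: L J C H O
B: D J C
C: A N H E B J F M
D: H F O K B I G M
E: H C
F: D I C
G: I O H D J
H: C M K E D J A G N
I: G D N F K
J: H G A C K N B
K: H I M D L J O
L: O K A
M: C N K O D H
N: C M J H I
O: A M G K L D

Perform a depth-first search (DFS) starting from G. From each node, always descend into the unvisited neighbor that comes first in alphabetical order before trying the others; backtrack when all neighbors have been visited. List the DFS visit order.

Visit G
G → D
D → B
B → C
C → A
A → H
H → E
H → J
J → K
K → I
I → F
I → N
N → M
M → O
O → L

G D B C A H E J K I F N M O L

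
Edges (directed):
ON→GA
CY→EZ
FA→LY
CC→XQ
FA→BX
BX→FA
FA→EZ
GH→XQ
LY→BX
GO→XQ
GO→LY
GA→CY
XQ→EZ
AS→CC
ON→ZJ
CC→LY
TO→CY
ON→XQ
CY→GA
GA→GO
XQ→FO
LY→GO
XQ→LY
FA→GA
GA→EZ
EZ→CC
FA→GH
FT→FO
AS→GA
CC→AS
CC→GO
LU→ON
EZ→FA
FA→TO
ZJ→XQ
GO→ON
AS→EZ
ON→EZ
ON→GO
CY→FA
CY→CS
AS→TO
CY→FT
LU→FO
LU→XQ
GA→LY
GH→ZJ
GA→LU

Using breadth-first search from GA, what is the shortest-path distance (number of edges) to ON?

2

Level 0: GA
Level 1: CY, EZ, GO, LU, LY
Level 2: BX, CC, CS, FA, FO, FT, ON, XQ
Level 3: AS, GH, TO, ZJ
ON first appears at level 2.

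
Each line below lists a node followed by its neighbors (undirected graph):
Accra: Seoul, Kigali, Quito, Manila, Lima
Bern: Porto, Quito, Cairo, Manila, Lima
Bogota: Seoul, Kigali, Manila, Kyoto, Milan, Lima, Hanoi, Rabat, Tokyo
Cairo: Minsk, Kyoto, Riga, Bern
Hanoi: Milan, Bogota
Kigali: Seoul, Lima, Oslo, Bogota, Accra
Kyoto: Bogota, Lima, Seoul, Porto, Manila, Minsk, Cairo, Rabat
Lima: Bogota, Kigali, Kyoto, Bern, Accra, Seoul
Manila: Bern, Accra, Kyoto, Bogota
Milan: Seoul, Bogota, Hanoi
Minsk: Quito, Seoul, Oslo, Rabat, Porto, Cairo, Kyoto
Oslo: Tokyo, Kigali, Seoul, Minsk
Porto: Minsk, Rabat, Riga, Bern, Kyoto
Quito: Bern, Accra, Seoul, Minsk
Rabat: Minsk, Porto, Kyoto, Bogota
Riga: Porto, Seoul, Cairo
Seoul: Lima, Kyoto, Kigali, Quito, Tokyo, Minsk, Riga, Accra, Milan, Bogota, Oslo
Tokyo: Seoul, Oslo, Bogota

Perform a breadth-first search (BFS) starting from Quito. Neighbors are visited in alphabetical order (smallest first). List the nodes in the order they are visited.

Quito → Accra → Bern → Minsk → Seoul → Kigali → Lima → Manila → Cairo → Porto → Kyoto → Oslo → Rabat → Bogota → Milan → Riga → Tokyo → Hanoi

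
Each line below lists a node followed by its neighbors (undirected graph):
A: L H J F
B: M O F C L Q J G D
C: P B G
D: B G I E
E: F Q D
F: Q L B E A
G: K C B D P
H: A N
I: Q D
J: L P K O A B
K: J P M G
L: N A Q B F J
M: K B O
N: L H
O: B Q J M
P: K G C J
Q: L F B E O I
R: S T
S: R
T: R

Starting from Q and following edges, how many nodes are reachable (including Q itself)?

BFS from Q visits: Q, L, F, B, E, O, I, N, A, J, M, C, G, D, H, P, K
Reachable nodes: 17 of 20 total.

17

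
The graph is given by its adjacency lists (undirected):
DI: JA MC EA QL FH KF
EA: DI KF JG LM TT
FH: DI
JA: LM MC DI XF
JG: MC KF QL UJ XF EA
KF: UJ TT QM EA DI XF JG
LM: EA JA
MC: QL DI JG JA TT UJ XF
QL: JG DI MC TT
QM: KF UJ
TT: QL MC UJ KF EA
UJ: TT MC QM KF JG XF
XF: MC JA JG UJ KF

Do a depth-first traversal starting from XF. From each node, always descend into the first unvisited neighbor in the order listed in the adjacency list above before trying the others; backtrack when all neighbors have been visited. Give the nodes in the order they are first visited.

XF, MC, QL, JG, KF, UJ, TT, EA, DI, JA, LM, FH, QM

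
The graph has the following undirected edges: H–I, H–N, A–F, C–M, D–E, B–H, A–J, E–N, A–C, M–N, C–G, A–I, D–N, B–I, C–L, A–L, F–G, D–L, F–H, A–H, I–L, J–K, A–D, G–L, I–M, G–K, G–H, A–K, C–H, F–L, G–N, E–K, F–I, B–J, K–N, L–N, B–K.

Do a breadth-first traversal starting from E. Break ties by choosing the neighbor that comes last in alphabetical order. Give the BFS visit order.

E, N, K, D, M, L, H, G, J, B, A, I, C, F

Visit E; enqueue N, K, D → queue [N, K, D]
Visit N; enqueue M, L, H, G → queue [K, D, M, L, H, G]
Visit K; enqueue J, B, A → queue [D, M, L, H, G, J, B, A]
Visit D → queue [M, L, H, G, J, B, A]
Visit M; enqueue I, C → queue [L, H, G, J, B, A, I, C]
Visit L; enqueue F → queue [H, G, J, B, A, I, C, F]
Visit H → queue [G, J, B, A, I, C, F]
Visit G → queue [J, B, A, I, C, F]
Visit J → queue [B, A, I, C, F]
Visit B → queue [A, I, C, F]
Visit A → queue [I, C, F]
Visit I → queue [C, F]
Visit C → queue [F]
Visit F → queue []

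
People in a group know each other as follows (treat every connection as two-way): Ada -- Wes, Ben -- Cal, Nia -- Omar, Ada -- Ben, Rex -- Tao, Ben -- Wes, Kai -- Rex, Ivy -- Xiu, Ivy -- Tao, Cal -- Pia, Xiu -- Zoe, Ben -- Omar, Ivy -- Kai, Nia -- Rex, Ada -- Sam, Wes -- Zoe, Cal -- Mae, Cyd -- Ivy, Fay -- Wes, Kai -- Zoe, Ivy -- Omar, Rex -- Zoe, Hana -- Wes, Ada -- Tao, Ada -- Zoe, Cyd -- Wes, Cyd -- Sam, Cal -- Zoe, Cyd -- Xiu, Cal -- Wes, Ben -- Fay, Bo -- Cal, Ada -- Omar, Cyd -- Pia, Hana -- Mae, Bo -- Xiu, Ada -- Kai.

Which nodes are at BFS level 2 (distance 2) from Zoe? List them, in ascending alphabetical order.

Ben, Bo, Cyd, Fay, Hana, Ivy, Mae, Nia, Omar, Pia, Sam, Tao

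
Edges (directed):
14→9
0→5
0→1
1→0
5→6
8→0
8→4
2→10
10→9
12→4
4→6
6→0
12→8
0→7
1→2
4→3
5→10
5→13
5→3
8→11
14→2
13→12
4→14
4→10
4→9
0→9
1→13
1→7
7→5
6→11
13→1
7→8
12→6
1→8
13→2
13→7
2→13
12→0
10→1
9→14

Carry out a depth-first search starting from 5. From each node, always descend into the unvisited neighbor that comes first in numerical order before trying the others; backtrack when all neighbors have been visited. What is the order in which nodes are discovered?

5 3 6 0 1 2 10 9 14 13 7 8 4 11 12

Visit 5
5 → 3
5 → 6
6 → 0
0 → 1
1 → 2
2 → 10
10 → 9
9 → 14
2 → 13
13 → 7
7 → 8
8 → 4
8 → 11
13 → 12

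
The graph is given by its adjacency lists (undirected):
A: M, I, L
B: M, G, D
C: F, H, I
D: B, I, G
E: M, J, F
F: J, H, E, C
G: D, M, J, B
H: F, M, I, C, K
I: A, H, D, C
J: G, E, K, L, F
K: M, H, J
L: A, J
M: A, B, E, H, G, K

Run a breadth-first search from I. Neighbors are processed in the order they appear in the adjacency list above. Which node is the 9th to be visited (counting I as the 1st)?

Visit I; enqueue A, H, D, C → queue [A, H, D, C]
Visit A; enqueue M, L → queue [H, D, C, M, L]
Visit H; enqueue F, K → queue [D, C, M, L, F, K]
Visit D; enqueue B, G → queue [C, M, L, F, K, B, G]
Visit C → queue [M, L, F, K, B, G]
Visit M; enqueue E → queue [L, F, K, B, G, E]
Visit L; enqueue J → queue [F, K, B, G, E, J]
Visit F → queue [K, B, G, E, J]
Visit K → queue [B, G, E, J]
Visit B → queue [G, E, J]
Visit G → queue [E, J]
Visit E → queue [J]
Visit J → queue []

Visit order: I, A, H, D, C, M, L, F, K, B, G, E, J

K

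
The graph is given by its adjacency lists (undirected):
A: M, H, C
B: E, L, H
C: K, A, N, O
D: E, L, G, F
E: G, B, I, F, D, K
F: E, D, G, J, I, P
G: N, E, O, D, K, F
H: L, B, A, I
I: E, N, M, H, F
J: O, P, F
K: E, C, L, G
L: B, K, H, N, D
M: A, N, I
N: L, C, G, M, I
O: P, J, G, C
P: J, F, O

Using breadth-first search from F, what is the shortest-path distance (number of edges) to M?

Level 0: F
Level 1: D, E, G, I, J, P
Level 2: B, H, K, L, M, N, O
Level 3: A, C
M first appears at level 2.

2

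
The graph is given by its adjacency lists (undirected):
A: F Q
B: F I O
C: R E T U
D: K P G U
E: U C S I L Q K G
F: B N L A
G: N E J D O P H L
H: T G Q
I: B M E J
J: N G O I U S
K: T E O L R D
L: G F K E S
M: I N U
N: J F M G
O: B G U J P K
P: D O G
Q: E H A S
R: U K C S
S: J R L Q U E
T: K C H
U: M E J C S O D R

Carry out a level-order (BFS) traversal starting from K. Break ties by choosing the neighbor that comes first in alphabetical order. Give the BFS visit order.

K -> D -> E -> L -> O -> R -> T -> G -> P -> U -> C -> I -> Q -> S -> F -> B -> J -> H -> N -> M -> A

Visit K; enqueue D, E, L, O, R, T → queue [D, E, L, O, R, T]
Visit D; enqueue G, P, U → queue [E, L, O, R, T, G, P, U]
Visit E; enqueue C, I, Q, S → queue [L, O, R, T, G, P, U, C, I, Q, S]
Visit L; enqueue F → queue [O, R, T, G, P, U, C, I, Q, S, F]
Visit O; enqueue B, J → queue [R, T, G, P, U, C, I, Q, S, F, B, J]
Visit R → queue [T, G, P, U, C, I, Q, S, F, B, J]
Visit T; enqueue H → queue [G, P, U, C, I, Q, S, F, B, J, H]
Visit G; enqueue N → queue [P, U, C, I, Q, S, F, B, J, H, N]
Visit P → queue [U, C, I, Q, S, F, B, J, H, N]
Visit U; enqueue M → queue [C, I, Q, S, F, B, J, H, N, M]
Visit C → queue [I, Q, S, F, B, J, H, N, M]
Visit I → queue [Q, S, F, B, J, H, N, M]
Visit Q; enqueue A → queue [S, F, B, J, H, N, M, A]
Visit S → queue [F, B, J, H, N, M, A]
Visit F → queue [B, J, H, N, M, A]
Visit B → queue [J, H, N, M, A]
Visit J → queue [H, N, M, A]
Visit H → queue [N, M, A]
Visit N → queue [M, A]
Visit M → queue [A]
Visit A → queue []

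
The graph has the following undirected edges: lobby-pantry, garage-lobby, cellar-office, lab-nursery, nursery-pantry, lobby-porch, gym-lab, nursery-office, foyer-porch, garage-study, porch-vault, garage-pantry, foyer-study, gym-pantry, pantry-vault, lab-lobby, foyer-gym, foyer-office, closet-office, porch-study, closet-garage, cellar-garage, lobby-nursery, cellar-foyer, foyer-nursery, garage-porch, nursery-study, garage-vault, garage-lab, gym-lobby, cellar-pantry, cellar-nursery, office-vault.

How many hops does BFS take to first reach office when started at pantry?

Level 0: pantry
Level 1: cellar, garage, gym, lobby, nursery, vault
Level 2: closet, foyer, lab, office, porch, study
office first appears at level 2.

2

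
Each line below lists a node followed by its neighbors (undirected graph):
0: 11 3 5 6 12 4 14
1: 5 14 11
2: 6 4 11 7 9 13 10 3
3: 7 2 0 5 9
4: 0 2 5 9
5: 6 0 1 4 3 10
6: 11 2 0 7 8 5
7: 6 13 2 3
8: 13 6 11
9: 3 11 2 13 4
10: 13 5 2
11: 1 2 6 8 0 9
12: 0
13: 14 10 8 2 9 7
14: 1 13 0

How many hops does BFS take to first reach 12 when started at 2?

Level 0: 2
Level 1: 3, 4, 6, 7, 9, 10, 11, 13
Level 2: 0, 1, 5, 8, 14
Level 3: 12
12 first appears at level 3.

3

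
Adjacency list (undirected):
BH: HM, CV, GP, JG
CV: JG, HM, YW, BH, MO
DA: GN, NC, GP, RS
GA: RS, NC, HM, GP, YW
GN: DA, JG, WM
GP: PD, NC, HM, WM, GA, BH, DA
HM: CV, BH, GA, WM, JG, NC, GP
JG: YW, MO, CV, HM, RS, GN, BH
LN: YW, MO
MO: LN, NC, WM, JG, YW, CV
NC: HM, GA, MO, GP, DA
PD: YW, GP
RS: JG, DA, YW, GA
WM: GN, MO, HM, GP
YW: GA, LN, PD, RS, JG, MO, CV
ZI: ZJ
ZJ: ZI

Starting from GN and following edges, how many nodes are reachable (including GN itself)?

BFS from GN visits: GN, DA, JG, WM, GP, NC, RS, BH, CV, HM, MO, YW, GA, PD, LN
Reachable nodes: 15 of 17 total.

15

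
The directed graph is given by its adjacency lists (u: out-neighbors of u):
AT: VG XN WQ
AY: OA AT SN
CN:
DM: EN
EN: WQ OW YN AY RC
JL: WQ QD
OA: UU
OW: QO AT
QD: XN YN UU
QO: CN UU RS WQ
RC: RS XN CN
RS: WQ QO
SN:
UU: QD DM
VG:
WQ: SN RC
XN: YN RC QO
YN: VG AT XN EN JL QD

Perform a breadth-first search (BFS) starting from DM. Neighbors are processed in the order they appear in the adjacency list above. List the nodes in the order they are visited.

Visit DM; enqueue EN → queue [EN]
Visit EN; enqueue WQ, OW, YN, AY, RC → queue [WQ, OW, YN, AY, RC]
Visit WQ; enqueue SN → queue [OW, YN, AY, RC, SN]
Visit OW; enqueue QO, AT → queue [YN, AY, RC, SN, QO, AT]
Visit YN; enqueue VG, XN, JL, QD → queue [AY, RC, SN, QO, AT, VG, XN, JL, QD]
Visit AY; enqueue OA → queue [RC, SN, QO, AT, VG, XN, JL, QD, OA]
Visit RC; enqueue RS, CN → queue [SN, QO, AT, VG, XN, JL, QD, OA, RS, CN]
Visit SN → queue [QO, AT, VG, XN, JL, QD, OA, RS, CN]
Visit QO; enqueue UU → queue [AT, VG, XN, JL, QD, OA, RS, CN, UU]
Visit AT → queue [VG, XN, JL, QD, OA, RS, CN, UU]
Visit VG → queue [XN, JL, QD, OA, RS, CN, UU]
Visit XN → queue [JL, QD, OA, RS, CN, UU]
Visit JL → queue [QD, OA, RS, CN, UU]
Visit QD → queue [OA, RS, CN, UU]
Visit OA → queue [RS, CN, UU]
Visit RS → queue [CN, UU]
Visit CN → queue [UU]
Visit UU → queue []

DM → EN → WQ → OW → YN → AY → RC → SN → QO → AT → VG → XN → JL → QD → OA → RS → CN → UU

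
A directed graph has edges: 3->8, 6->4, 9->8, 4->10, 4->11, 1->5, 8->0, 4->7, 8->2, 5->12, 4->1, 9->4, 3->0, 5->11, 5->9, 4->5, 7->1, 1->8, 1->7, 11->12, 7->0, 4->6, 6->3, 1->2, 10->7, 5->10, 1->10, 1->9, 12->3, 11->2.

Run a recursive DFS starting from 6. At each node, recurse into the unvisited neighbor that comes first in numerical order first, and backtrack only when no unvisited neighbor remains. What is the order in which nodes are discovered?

Visit 6
6 → 3
3 → 0
3 → 8
8 → 2
6 → 4
4 → 1
1 → 5
5 → 9
5 → 10
10 → 7
5 → 11
11 → 12

6 -> 3 -> 0 -> 8 -> 2 -> 4 -> 1 -> 5 -> 9 -> 10 -> 7 -> 11 -> 12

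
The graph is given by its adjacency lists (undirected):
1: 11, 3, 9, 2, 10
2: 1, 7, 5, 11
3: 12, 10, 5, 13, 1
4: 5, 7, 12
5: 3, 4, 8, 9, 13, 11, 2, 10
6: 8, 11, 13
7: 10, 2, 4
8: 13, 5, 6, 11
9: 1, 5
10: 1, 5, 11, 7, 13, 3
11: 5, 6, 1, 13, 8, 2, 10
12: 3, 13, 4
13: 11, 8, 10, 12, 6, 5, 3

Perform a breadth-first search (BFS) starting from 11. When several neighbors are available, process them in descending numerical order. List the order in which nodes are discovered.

Visit 11; enqueue 13, 10, 8, 6, 5, 2, 1 → queue [13, 10, 8, 6, 5, 2, 1]
Visit 13; enqueue 12, 3 → queue [10, 8, 6, 5, 2, 1, 12, 3]
Visit 10; enqueue 7 → queue [8, 6, 5, 2, 1, 12, 3, 7]
Visit 8 → queue [6, 5, 2, 1, 12, 3, 7]
Visit 6 → queue [5, 2, 1, 12, 3, 7]
Visit 5; enqueue 9, 4 → queue [2, 1, 12, 3, 7, 9, 4]
Visit 2 → queue [1, 12, 3, 7, 9, 4]
Visit 1 → queue [12, 3, 7, 9, 4]
Visit 12 → queue [3, 7, 9, 4]
Visit 3 → queue [7, 9, 4]
Visit 7 → queue [9, 4]
Visit 9 → queue [4]
Visit 4 → queue []

11, 13, 10, 8, 6, 5, 2, 1, 12, 3, 7, 9, 4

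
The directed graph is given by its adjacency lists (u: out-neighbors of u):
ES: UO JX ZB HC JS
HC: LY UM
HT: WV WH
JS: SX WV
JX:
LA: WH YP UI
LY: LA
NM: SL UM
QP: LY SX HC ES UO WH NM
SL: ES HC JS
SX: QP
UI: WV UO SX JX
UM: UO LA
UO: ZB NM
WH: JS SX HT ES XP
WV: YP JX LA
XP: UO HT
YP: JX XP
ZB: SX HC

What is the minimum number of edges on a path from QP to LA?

Level 0: QP
Level 1: ES, HC, LY, NM, SX, UO, WH
Level 2: HT, JS, JX, LA, SL, UM, XP, ZB
Level 3: UI, WV, YP
LA first appears at level 2.

2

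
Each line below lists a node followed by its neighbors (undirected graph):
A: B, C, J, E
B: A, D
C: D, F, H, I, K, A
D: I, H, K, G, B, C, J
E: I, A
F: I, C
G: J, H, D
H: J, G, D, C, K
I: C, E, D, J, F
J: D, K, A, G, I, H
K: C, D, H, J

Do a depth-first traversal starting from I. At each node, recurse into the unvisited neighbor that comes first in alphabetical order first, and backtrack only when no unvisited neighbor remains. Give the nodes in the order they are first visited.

I C A B D G H J K E F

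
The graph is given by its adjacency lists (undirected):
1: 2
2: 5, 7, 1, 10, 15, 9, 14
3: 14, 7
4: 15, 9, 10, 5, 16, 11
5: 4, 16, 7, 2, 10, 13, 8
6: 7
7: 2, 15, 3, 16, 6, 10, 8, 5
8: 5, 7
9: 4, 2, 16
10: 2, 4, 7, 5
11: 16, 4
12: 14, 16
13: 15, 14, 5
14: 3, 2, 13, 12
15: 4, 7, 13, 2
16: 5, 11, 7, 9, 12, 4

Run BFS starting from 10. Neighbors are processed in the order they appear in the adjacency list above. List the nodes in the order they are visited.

Visit 10; enqueue 2, 4, 7, 5 → queue [2, 4, 7, 5]
Visit 2; enqueue 1, 15, 9, 14 → queue [4, 7, 5, 1, 15, 9, 14]
Visit 4; enqueue 16, 11 → queue [7, 5, 1, 15, 9, 14, 16, 11]
Visit 7; enqueue 3, 6, 8 → queue [5, 1, 15, 9, 14, 16, 11, 3, 6, 8]
Visit 5; enqueue 13 → queue [1, 15, 9, 14, 16, 11, 3, 6, 8, 13]
Visit 1 → queue [15, 9, 14, 16, 11, 3, 6, 8, 13]
Visit 15 → queue [9, 14, 16, 11, 3, 6, 8, 13]
Visit 9 → queue [14, 16, 11, 3, 6, 8, 13]
Visit 14; enqueue 12 → queue [16, 11, 3, 6, 8, 13, 12]
Visit 16 → queue [11, 3, 6, 8, 13, 12]
Visit 11 → queue [3, 6, 8, 13, 12]
Visit 3 → queue [6, 8, 13, 12]
Visit 6 → queue [8, 13, 12]
Visit 8 → queue [13, 12]
Visit 13 → queue [12]
Visit 12 → queue []

10, 2, 4, 7, 5, 1, 15, 9, 14, 16, 11, 3, 6, 8, 13, 12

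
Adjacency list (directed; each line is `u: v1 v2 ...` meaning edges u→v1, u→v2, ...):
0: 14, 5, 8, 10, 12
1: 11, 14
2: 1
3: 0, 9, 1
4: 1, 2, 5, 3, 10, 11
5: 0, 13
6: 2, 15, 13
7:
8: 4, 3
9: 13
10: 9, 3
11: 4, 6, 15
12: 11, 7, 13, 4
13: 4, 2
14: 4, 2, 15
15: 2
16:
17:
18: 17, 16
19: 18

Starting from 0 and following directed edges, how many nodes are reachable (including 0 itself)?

16

BFS from 0 visits: 0, 14, 5, 8, 10, 12, 4, 2, 15, 13, 3, 9, 11, 7, 1, 6
Reachable nodes: 16 of 20 total.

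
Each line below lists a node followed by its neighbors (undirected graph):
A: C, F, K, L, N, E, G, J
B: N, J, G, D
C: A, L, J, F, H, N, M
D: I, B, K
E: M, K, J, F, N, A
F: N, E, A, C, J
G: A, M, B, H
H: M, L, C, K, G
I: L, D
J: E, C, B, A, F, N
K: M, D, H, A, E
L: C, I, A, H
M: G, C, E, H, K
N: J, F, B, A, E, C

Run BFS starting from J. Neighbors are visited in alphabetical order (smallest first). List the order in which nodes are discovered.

Visit J; enqueue A, B, C, E, F, N → queue [A, B, C, E, F, N]
Visit A; enqueue G, K, L → queue [B, C, E, F, N, G, K, L]
Visit B; enqueue D → queue [C, E, F, N, G, K, L, D]
Visit C; enqueue H, M → queue [E, F, N, G, K, L, D, H, M]
Visit E → queue [F, N, G, K, L, D, H, M]
Visit F → queue [N, G, K, L, D, H, M]
Visit N → queue [G, K, L, D, H, M]
Visit G → queue [K, L, D, H, M]
Visit K → queue [L, D, H, M]
Visit L; enqueue I → queue [D, H, M, I]
Visit D → queue [H, M, I]
Visit H → queue [M, I]
Visit M → queue [I]
Visit I → queue []

J → A → B → C → E → F → N → G → K → L → D → H → M → I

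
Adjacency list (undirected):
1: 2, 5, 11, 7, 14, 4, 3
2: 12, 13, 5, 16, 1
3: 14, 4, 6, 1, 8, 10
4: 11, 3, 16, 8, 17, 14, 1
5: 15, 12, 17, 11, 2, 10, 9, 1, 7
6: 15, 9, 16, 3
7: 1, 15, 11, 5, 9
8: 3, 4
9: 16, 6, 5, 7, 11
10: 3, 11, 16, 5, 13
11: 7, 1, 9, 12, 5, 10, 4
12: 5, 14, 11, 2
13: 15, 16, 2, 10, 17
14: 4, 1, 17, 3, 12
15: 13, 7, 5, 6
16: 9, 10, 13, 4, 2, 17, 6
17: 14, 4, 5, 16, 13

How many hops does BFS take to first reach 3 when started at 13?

Level 0: 13
Level 1: 2, 10, 15, 16, 17
Level 2: 1, 3, 4, 5, 6, 7, 9, 11, 12, 14
Level 3: 8
3 first appears at level 2.

2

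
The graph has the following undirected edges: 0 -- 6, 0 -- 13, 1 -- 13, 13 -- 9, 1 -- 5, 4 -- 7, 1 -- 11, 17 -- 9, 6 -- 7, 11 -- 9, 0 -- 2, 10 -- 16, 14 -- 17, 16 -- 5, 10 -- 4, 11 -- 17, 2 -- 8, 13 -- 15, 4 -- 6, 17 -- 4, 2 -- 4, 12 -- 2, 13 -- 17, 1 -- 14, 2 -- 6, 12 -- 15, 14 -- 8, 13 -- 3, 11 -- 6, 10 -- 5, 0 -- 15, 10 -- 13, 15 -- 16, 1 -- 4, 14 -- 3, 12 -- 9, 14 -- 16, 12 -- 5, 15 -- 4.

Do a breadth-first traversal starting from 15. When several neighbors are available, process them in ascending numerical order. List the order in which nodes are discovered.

15, 0, 4, 12, 13, 16, 2, 6, 1, 7, 10, 17, 5, 9, 3, 14, 8, 11

Visit 15; enqueue 0, 4, 12, 13, 16 → queue [0, 4, 12, 13, 16]
Visit 0; enqueue 2, 6 → queue [4, 12, 13, 16, 2, 6]
Visit 4; enqueue 1, 7, 10, 17 → queue [12, 13, 16, 2, 6, 1, 7, 10, 17]
Visit 12; enqueue 5, 9 → queue [13, 16, 2, 6, 1, 7, 10, 17, 5, 9]
Visit 13; enqueue 3 → queue [16, 2, 6, 1, 7, 10, 17, 5, 9, 3]
Visit 16; enqueue 14 → queue [2, 6, 1, 7, 10, 17, 5, 9, 3, 14]
Visit 2; enqueue 8 → queue [6, 1, 7, 10, 17, 5, 9, 3, 14, 8]
Visit 6; enqueue 11 → queue [1, 7, 10, 17, 5, 9, 3, 14, 8, 11]
Visit 1 → queue [7, 10, 17, 5, 9, 3, 14, 8, 11]
Visit 7 → queue [10, 17, 5, 9, 3, 14, 8, 11]
Visit 10 → queue [17, 5, 9, 3, 14, 8, 11]
Visit 17 → queue [5, 9, 3, 14, 8, 11]
Visit 5 → queue [9, 3, 14, 8, 11]
Visit 9 → queue [3, 14, 8, 11]
Visit 3 → queue [14, 8, 11]
Visit 14 → queue [8, 11]
Visit 8 → queue [11]
Visit 11 → queue []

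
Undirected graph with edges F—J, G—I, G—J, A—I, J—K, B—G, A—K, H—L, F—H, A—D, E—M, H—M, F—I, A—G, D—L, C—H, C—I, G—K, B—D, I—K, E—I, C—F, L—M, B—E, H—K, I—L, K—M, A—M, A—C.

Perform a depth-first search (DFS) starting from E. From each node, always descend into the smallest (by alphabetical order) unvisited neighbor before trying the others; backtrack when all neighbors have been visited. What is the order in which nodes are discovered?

E, B, D, A, C, F, H, K, G, I, L, M, J

Visit E
E → B
B → D
D → A
A → C
C → F
F → H
H → K
K → G
G → I
I → L
L → M
G → J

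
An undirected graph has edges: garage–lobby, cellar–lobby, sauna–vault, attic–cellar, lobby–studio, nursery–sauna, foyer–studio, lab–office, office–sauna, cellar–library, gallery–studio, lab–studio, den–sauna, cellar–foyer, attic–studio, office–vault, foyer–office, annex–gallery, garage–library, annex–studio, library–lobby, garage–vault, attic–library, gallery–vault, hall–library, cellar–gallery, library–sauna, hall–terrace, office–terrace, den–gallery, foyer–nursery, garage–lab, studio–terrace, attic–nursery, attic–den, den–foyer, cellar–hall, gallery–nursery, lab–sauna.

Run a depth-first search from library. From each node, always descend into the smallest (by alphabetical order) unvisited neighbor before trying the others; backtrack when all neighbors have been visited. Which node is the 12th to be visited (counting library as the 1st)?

vault

Visit library
library → attic
attic → cellar
cellar → foyer
foyer → den
den → gallery
gallery → annex
annex → studio
studio → lab
lab → garage
garage → lobby
garage → vault
vault → office
office → sauna
sauna → nursery
office → terrace
terrace → hall

Visit order: library, attic, cellar, foyer, den, gallery, annex, studio, lab, garage, lobby, vault, office, sauna, nursery, terrace, hall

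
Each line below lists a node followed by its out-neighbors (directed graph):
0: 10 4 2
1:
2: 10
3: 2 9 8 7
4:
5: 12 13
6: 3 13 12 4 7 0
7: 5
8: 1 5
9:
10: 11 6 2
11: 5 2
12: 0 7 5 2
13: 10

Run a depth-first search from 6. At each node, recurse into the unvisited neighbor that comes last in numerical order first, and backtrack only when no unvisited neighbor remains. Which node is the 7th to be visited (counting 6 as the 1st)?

7

Visit 6
6 → 13
13 → 10
10 → 11
11 → 5
5 → 12
12 → 7
12 → 2
12 → 0
0 → 4
6 → 3
3 → 9
3 → 8
8 → 1

Visit order: 6, 13, 10, 11, 5, 12, 7, 2, 0, 4, 3, 9, 8, 1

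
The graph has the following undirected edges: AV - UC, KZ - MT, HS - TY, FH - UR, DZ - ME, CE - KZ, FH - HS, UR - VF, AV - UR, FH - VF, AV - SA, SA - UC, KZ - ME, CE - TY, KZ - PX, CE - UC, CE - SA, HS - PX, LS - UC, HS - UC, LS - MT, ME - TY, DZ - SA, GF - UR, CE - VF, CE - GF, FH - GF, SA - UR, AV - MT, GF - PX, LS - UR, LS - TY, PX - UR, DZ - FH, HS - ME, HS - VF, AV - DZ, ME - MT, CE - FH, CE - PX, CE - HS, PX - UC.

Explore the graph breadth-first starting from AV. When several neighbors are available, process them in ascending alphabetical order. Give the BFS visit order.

AV, DZ, MT, SA, UC, UR, FH, ME, KZ, LS, CE, HS, PX, GF, VF, TY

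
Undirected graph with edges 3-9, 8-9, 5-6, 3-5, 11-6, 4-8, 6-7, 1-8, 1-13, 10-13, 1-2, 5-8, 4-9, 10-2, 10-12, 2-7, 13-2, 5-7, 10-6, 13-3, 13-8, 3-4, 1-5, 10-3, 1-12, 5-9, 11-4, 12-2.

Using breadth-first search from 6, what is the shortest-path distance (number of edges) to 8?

2

Level 0: 6
Level 1: 5, 7, 10, 11
Level 2: 1, 2, 3, 4, 8, 9, 12, 13
8 first appears at level 2.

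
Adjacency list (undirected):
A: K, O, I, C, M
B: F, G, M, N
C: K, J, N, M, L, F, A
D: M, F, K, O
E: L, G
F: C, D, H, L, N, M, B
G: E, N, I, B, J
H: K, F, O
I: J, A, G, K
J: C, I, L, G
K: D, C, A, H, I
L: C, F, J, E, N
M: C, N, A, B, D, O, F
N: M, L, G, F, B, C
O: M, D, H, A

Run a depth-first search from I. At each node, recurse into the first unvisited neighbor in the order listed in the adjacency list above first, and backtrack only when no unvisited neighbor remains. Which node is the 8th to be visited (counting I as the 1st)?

L

Visit I
I → J
J → C
C → K
K → D
D → M
M → N
N → L
L → F
F → H
H → O
O → A
F → B
B → G
G → E

Visit order: I, J, C, K, D, M, N, L, F, H, O, A, B, G, E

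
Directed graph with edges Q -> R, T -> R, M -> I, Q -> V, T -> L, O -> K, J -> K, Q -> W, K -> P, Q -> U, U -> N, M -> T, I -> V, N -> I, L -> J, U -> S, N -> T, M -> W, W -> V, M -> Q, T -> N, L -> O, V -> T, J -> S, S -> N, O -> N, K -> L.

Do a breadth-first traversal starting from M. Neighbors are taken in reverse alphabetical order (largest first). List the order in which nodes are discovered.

M -> W -> T -> Q -> I -> V -> R -> N -> L -> U -> O -> J -> S -> K -> P

Visit M; enqueue W, T, Q, I → queue [W, T, Q, I]
Visit W; enqueue V → queue [T, Q, I, V]
Visit T; enqueue R, N, L → queue [Q, I, V, R, N, L]
Visit Q; enqueue U → queue [I, V, R, N, L, U]
Visit I → queue [V, R, N, L, U]
Visit V → queue [R, N, L, U]
Visit R → queue [N, L, U]
Visit N → queue [L, U]
Visit L; enqueue O, J → queue [U, O, J]
Visit U; enqueue S → queue [O, J, S]
Visit O; enqueue K → queue [J, S, K]
Visit J → queue [S, K]
Visit S → queue [K]
Visit K; enqueue P → queue [P]
Visit P → queue []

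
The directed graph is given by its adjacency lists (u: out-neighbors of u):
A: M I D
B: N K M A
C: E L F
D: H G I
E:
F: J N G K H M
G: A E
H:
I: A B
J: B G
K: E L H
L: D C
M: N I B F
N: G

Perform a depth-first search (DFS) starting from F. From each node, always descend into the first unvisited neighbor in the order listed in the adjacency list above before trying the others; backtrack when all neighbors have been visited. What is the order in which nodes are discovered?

Visit F
F → J
J → B
B → N
N → G
G → A
A → M
M → I
A → D
D → H
G → E
B → K
K → L
L → C

F → J → B → N → G → A → M → I → D → H → E → K → L → C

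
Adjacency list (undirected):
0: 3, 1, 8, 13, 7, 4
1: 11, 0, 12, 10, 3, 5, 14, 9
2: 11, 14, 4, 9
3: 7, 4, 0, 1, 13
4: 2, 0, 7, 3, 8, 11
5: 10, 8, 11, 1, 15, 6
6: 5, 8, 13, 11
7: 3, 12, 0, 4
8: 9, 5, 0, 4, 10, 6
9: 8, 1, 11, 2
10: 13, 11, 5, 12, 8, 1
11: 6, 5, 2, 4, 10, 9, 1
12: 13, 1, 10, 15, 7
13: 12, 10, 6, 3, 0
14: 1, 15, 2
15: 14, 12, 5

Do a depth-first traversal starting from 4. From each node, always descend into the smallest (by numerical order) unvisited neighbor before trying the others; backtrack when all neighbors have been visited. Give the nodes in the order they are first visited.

4 -> 0 -> 1 -> 3 -> 7 -> 12 -> 10 -> 5 -> 6 -> 8 -> 9 -> 2 -> 11 -> 14 -> 15 -> 13

Visit 4
4 → 0
0 → 1
1 → 3
3 → 7
7 → 12
12 → 10
10 → 5
5 → 6
6 → 8
8 → 9
9 → 2
2 → 11
2 → 14
14 → 15
6 → 13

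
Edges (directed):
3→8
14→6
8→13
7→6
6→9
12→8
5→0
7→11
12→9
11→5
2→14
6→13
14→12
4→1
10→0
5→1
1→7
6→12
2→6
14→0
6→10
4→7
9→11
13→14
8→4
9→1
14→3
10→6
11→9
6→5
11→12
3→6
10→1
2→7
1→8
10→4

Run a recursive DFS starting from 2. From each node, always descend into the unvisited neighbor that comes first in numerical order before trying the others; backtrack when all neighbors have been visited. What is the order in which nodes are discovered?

Visit 2
2 → 6
6 → 5
5 → 0
5 → 1
1 → 7
7 → 11
11 → 9
11 → 12
12 → 8
8 → 4
8 → 13
13 → 14
14 → 3
6 → 10

2, 6, 5, 0, 1, 7, 11, 9, 12, 8, 4, 13, 14, 3, 10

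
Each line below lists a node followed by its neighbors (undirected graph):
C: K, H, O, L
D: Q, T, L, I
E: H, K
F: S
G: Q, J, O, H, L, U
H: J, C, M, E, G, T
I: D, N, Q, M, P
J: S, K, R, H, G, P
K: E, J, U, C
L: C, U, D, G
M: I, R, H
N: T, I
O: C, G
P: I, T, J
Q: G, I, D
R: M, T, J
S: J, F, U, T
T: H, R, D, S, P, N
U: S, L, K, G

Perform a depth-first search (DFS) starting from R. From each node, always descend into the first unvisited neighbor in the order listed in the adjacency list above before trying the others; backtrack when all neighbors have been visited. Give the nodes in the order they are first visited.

R, M, I, D, Q, G, J, S, F, U, L, C, K, E, H, T, P, N, O

Visit R
R → M
M → I
I → D
D → Q
Q → G
G → J
J → S
S → F
S → U
U → L
L → C
C → K
K → E
E → H
H → T
T → P
T → N
C → O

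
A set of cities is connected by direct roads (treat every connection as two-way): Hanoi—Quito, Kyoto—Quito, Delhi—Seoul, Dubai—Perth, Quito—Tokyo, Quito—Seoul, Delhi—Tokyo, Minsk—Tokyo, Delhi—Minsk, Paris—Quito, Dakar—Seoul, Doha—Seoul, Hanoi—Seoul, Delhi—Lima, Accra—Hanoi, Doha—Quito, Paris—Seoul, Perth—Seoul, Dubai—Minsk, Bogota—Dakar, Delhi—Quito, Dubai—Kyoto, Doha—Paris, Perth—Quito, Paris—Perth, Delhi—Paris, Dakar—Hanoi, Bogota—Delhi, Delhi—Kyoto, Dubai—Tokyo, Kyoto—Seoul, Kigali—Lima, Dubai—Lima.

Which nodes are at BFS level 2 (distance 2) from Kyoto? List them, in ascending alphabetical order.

Level 0: Kyoto
Level 1: Delhi, Dubai, Quito, Seoul
Level 2: Bogota, Dakar, Doha, Hanoi, Lima, Minsk, Paris, Perth, Tokyo
Level 3: Accra, Kigali

Bogota, Dakar, Doha, Hanoi, Lima, Minsk, Paris, Perth, Tokyo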